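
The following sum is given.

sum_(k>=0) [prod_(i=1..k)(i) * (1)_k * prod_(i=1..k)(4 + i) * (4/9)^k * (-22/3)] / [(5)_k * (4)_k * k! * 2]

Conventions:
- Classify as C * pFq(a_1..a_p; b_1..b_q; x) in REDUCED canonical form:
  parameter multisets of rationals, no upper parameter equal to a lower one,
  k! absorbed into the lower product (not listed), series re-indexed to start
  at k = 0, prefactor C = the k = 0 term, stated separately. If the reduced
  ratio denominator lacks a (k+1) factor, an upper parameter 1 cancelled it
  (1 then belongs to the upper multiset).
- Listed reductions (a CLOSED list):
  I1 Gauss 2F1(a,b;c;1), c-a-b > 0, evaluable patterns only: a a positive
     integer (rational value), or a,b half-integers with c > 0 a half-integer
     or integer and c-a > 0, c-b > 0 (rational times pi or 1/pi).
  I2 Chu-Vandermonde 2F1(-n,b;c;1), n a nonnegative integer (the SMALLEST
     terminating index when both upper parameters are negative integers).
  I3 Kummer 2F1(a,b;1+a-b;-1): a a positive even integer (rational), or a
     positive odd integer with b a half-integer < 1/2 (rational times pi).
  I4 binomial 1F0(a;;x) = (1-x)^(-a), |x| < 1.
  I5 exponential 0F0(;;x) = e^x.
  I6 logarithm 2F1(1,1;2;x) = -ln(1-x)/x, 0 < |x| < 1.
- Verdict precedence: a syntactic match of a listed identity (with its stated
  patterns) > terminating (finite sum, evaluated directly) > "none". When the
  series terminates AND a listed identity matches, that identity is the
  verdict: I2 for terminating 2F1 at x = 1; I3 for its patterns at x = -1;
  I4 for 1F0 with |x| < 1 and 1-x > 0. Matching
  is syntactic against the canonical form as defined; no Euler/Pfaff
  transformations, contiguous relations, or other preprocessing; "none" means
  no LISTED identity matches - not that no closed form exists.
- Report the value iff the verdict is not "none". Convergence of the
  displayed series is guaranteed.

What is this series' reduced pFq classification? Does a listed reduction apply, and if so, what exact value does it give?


Canonical form: C = -11/3 times 2F1 with upper {1, 1}, lower {4}, x = 4/9. Verdict: none - this 2F1 at x = 4/9 matches no listed pattern, and upper {1, 1} holds no stopper.

Structural cue: x = (4/9) and the running product (prefactor -11/3) telescopes to a rising factorial.
Consecutive-term ratio: r(k) = (4/9) * (k+1) (k+1) / [(k+4) (k+1)] - poly over poly, x = (4/9) from leading terms; C = -11/3 at k = 0.


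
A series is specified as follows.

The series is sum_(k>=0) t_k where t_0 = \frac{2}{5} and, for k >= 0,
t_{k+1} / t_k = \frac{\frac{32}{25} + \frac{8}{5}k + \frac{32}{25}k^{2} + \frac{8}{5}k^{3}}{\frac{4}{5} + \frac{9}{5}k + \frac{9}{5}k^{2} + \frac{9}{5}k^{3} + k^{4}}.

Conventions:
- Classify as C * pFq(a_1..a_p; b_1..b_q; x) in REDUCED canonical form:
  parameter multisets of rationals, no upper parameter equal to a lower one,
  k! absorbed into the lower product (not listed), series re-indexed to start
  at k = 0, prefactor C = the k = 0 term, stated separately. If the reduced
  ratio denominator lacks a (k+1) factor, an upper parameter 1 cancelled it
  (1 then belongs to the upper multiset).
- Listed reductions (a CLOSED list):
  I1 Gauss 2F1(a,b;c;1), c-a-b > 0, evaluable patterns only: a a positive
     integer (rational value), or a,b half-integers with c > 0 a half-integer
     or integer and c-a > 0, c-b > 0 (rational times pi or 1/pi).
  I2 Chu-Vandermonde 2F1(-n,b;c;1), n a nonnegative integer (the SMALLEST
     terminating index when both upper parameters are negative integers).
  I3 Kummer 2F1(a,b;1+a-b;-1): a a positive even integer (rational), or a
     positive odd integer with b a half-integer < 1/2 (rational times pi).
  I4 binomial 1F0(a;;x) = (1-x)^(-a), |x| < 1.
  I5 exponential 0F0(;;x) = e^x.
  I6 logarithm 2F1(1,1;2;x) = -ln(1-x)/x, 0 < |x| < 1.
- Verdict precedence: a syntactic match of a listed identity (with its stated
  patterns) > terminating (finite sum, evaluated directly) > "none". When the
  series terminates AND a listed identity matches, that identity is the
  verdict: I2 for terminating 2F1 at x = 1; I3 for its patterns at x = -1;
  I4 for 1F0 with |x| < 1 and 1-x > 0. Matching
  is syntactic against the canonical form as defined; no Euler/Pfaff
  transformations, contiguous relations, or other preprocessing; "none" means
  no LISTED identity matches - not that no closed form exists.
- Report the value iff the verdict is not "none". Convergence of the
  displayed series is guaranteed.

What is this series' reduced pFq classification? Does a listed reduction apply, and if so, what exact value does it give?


Prefactor \frac{2}{5}, argument \frac{8}{5}: 0F0 with upper {-} over lower {-}. Verdict: the I5 exponential reduction applies (the 0F0 exponential series at x = \frac{8}{5}). Exact value: \frac{2}{5} \cdot e^{\frac{8}{5}}.

The tell: with t_0 = \frac{2}{5}, the parameter 4/5 appears in both the upper and lower lists and cancels (alongside the other common factor).
Term ratio: r(k) = \frac{8}{5} * 1 / [(k+1)] - rational in k. x = \frac{8}{5}; t_0 = \frac{2}{5}; negate the roots.


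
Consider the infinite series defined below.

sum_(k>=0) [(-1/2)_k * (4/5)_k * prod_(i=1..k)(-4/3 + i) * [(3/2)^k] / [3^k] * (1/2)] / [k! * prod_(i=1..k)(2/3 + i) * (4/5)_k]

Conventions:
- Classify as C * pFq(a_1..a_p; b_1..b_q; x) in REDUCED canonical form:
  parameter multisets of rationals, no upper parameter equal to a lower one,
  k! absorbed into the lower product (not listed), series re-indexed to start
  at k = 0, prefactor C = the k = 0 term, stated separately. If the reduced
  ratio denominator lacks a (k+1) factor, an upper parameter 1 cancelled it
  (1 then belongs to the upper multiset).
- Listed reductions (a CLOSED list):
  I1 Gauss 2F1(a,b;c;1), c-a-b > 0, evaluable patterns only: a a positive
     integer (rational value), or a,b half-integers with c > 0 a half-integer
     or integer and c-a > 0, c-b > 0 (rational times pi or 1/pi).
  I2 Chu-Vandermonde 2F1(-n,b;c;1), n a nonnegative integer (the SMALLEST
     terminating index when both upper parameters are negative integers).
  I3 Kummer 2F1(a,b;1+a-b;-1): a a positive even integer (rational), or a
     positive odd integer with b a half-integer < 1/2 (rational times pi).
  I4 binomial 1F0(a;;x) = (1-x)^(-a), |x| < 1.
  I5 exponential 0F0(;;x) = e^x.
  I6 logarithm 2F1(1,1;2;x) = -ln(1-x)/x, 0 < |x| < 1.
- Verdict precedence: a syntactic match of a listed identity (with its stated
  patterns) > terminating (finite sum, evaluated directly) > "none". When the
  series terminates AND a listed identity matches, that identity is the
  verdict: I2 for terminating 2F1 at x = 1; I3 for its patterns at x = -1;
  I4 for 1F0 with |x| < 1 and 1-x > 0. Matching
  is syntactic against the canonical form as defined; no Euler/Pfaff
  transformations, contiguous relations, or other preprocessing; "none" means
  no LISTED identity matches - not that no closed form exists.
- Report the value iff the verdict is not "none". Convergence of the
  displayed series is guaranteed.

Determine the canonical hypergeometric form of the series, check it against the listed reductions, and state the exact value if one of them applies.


Key step: with t_0 = 1/2, the lower running product (C = 1/2) is a rising factorial.
Consecutive-term ratio: r(k) = (1/2) * (k-1/2) (k-1/3) / [(k+5/3) (k+1)] - rational in k. x = (1/2); t_0 = 1/2; negate the roots.

Canonical form: C = 1/2 times 2F1 with upper {-1/2, -1/3}, lower {5/3}, x = 1/2. Verdict: none. No listed pattern accepts 2F1(-1/2, -1/3; 5/3; 1/2).


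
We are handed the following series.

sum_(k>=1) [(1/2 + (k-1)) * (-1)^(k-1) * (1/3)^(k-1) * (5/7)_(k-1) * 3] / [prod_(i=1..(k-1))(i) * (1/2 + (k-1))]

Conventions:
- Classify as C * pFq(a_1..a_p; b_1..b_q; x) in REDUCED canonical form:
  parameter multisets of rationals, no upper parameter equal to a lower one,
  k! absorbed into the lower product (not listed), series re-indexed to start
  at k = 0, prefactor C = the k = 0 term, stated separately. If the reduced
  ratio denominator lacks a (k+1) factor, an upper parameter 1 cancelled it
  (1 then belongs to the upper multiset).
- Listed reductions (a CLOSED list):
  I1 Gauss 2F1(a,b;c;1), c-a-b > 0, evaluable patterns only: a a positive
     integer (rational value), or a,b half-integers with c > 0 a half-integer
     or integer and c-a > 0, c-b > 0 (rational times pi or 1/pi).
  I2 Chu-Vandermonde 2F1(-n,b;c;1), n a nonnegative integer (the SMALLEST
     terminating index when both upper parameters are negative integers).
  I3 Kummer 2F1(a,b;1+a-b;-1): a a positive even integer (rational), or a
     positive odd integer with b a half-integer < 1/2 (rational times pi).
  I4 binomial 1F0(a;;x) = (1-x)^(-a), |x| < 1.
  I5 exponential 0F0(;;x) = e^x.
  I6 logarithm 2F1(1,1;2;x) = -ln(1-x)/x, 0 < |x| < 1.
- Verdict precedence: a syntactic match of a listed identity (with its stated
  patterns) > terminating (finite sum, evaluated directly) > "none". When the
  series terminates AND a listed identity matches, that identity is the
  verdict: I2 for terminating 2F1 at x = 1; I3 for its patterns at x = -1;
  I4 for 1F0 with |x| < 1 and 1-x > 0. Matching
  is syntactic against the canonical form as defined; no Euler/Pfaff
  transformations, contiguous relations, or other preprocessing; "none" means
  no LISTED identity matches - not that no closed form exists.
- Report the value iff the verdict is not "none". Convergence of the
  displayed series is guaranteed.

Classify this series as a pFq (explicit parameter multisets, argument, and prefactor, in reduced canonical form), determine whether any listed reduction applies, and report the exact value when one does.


Canonical form: C = 3 times 1F0 with upper {5/7}, lower {-}, x = -1/3. Verdict at x = -1/3: the binomial series (I4) matches (the 1F0 binomial series: exponent -5/7, x = -1/3). Value: 3 * (4/3)^(-5/7).

Structural cue: x = (-1/3) and the factor k + 1/2 cancels (top and bottom), leaving C = 3.
Consecutive-term ratio: r(k) = (-1/3) * (k+5/7) / [(k+1)] - rational in k, leading ratio (-1/3); with t_0 = 3, classification follows.


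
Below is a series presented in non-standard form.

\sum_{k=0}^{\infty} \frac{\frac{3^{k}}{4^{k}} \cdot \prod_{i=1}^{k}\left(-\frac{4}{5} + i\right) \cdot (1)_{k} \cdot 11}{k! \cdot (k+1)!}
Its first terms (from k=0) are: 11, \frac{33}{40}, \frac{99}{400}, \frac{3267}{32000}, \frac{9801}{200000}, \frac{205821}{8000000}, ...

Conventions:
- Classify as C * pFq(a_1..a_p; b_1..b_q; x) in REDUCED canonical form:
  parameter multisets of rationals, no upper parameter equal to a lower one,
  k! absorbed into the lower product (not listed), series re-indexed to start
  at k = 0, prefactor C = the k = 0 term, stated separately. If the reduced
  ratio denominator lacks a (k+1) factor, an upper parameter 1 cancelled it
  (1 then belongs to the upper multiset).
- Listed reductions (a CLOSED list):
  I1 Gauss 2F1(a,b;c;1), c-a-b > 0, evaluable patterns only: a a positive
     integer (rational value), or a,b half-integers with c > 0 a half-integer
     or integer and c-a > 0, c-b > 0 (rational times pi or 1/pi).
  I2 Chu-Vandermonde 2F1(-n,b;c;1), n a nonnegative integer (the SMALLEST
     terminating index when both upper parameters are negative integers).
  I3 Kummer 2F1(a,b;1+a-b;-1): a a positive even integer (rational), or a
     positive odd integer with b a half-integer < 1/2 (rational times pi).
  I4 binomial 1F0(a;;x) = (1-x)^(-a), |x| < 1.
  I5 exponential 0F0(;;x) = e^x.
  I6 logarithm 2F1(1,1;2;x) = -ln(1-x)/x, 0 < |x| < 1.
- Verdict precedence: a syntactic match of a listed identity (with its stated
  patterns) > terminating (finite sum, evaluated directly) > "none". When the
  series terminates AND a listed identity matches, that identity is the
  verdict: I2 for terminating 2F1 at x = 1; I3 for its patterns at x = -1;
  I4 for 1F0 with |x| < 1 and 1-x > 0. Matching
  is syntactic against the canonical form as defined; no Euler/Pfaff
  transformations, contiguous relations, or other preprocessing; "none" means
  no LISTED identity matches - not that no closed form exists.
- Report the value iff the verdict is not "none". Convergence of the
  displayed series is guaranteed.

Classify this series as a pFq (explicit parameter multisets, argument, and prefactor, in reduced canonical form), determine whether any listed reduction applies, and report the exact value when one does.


The tell: t_0 being 11, the running product (C = 11) telescopes to a rising factorial.
Adjacent-term ratio: r(k) = \frac{3}{4} * (k+\frac{1}{5}) (k+1) / [(k+2) (k+1)] - poly over poly, x = \frac{3}{4} from leading terms; C = 11 at k = 0.

With C = 11: the canonical form is 2F1(\frac{1}{5}, 1; 2; \frac{3}{4}). Verdict: none. Every listed pattern misses the 2F1 form at \frac{3}{4}, upper {\frac{1}{5}, 1}.


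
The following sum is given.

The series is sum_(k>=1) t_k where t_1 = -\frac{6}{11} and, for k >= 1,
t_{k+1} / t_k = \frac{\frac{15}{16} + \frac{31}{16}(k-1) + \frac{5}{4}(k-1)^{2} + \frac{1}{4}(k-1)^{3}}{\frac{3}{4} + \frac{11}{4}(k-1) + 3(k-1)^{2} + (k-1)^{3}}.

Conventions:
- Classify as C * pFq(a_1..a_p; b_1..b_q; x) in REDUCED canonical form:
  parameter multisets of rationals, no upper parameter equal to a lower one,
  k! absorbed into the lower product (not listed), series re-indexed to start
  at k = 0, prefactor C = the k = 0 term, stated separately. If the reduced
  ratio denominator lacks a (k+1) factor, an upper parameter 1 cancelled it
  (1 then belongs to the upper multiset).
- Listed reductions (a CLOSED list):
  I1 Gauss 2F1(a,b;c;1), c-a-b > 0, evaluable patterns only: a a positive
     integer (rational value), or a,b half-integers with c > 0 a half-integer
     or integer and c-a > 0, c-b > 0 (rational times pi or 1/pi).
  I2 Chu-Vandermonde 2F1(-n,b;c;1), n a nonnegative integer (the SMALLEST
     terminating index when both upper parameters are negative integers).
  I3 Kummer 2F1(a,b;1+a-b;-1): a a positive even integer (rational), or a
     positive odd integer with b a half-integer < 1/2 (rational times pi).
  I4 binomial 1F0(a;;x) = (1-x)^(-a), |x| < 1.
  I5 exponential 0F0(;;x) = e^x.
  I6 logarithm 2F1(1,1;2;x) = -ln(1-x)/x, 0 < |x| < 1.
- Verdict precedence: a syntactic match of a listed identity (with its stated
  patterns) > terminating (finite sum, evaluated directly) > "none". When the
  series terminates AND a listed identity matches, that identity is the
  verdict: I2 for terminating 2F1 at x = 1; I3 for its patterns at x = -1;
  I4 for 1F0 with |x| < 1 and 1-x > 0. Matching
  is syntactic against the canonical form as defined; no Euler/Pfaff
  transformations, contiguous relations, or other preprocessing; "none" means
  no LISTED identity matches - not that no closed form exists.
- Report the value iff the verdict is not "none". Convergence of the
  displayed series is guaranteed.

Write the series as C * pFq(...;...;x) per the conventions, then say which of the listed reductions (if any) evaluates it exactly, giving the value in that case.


At argument \frac{1}{4}: a 2F1 with upper {1, \frac{5}{2}}, lower {\frac{1}{2}}, scaled by C = -\frac{6}{11}. Verdict: none - at argument \frac{1}{4} the multisets {1, \frac{5}{2}} ; {\frac{1}{2}} match no listed identity.

Key observation: from the first term -\frac{6}{11}: the ratio is unreduced: k + 3/2 divides both sides (C = -6/11).
Adjacent-term ratio: r(k) = \frac{1}{4} * (k+1) (k+\frac{5}{2}) / [(k+\frac{1}{2}) (k+1)] - rational; roots negated = parameters, x = \frac{1}{4}, C = -\frac{6}{11}.


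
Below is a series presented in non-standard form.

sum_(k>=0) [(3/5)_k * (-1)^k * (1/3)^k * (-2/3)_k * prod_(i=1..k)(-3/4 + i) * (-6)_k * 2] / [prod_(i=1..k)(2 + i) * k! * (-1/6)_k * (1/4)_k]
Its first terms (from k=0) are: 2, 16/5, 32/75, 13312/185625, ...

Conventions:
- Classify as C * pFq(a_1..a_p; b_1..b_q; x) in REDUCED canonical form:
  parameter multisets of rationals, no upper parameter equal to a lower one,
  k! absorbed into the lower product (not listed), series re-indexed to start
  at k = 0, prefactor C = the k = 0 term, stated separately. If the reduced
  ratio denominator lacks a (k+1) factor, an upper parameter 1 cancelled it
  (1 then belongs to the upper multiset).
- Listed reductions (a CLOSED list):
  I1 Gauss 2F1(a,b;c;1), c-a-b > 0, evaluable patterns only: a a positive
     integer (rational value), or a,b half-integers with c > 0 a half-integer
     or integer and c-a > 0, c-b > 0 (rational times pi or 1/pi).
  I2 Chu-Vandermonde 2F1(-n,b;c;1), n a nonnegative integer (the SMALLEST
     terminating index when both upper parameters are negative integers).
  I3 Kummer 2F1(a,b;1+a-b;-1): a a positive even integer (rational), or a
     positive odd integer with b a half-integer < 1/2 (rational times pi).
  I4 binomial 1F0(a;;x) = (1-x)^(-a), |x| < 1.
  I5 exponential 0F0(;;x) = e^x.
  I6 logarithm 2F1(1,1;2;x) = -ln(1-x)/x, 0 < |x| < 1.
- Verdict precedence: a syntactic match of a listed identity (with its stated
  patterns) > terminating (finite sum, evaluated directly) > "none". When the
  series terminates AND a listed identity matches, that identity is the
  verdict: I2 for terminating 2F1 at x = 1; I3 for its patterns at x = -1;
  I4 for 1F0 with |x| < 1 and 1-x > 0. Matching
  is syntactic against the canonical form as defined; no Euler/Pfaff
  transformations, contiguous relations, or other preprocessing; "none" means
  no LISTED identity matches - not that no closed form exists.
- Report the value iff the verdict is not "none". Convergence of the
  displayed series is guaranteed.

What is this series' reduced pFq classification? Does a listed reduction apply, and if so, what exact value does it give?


With C = 2: the canonical form is 3F2(-6, -2/3, 3/5; -1/6, 3; -1/3). Verdict: terminating - upper parameter -6 makes this a finite sum (last index 6), evaluated exactly. Exact value: 587645199074/102952265625.

The tell: t_0 = 2 here, and the lower running product (prefactor 2) is a rising factorial.
Term ratio: r(k) = (-1/3) * (k-6) (k-2/3) (k+3/5) / [(k-1/6) (k+3) (k+1)] - poly over poly, x = (-1/3) from leading terms; C = 2 at k = 0.


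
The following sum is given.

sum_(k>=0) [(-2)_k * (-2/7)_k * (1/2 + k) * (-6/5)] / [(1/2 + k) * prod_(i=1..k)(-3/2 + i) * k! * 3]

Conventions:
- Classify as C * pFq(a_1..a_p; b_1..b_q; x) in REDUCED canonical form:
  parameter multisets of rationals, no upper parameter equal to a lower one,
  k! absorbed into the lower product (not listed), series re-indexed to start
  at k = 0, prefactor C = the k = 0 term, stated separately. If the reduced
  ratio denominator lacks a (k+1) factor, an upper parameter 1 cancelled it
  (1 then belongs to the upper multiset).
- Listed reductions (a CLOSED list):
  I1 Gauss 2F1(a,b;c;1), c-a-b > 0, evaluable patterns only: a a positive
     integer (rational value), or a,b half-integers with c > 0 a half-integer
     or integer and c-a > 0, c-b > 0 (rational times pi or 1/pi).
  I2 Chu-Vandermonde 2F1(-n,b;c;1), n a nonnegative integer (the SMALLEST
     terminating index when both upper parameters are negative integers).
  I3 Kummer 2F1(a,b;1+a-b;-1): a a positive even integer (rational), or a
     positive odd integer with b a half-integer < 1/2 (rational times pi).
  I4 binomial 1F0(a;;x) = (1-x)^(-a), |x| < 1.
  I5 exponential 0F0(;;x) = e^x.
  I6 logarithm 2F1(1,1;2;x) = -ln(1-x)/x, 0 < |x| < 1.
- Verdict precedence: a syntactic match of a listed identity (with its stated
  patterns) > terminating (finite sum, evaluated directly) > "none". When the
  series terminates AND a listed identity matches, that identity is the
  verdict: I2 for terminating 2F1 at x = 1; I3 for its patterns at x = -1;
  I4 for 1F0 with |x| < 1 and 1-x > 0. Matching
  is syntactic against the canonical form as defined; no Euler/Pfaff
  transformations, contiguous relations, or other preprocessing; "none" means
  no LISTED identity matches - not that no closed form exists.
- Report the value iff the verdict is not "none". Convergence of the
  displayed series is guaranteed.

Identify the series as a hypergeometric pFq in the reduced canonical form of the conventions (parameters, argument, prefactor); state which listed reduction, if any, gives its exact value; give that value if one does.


Key observation: t_0 = -2/5 here, and striking the common factor k + 1/2 reduces the term (C = -2/5).
Consecutive-term ratio: r(k) = 1 * (k-2) (k-2/7) / [(k-1/2) (k+1)] - rational in k. x = 1; t_0 = -2/5; negate the roots.

Prefactor -2/5, argument 1: 2F1 with upper {-2, -2/7} over lower {-1/2}. Verdict (x = 1): Vandermonde's identity (I2) applies (terminating 2F1 at x = 1 with n = 2, b = -2/7, c = -1/2). Sum: -66/245.


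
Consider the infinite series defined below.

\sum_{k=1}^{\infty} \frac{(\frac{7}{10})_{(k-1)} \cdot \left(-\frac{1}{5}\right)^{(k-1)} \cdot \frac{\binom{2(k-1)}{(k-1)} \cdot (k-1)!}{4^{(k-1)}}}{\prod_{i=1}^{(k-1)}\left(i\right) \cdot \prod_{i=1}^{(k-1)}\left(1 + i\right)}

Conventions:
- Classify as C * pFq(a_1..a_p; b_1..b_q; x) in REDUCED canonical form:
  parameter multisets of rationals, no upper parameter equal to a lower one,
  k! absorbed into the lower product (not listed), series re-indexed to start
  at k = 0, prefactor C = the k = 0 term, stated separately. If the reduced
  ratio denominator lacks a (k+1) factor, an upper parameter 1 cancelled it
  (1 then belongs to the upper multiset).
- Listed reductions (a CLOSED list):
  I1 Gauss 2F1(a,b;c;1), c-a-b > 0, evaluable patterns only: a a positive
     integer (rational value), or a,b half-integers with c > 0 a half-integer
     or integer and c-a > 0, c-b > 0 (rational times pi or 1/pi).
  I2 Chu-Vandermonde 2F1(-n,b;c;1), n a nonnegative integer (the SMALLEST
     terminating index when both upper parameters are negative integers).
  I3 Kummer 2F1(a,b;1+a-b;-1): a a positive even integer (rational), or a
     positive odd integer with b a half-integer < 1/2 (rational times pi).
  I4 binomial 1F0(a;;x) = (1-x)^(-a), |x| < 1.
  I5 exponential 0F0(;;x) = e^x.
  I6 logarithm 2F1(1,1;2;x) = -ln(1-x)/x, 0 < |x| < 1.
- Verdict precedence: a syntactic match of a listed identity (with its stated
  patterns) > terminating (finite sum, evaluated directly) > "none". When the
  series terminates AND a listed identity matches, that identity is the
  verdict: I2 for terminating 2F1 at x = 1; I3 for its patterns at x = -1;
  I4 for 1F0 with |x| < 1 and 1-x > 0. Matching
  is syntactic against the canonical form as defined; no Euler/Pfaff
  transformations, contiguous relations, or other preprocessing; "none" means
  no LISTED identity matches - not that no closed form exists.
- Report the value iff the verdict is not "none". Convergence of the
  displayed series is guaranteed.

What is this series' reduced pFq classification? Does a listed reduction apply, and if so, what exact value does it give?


Reduced: x = -\frac{1}{5}, 2F1, upper = {\frac{1}{2}, \frac{7}{10}}, lower = {2}, C = 1. Verdict: none. Every listed pattern misses the 2F1 form at -\frac{1}{5}, upper {\frac{1}{2}, \frac{7}{10}}.

Key observation: from the first term 1: the product of the first k integers (prefactor 1) is k!.
Adjacent-term ratio: r(k) = -\frac{1}{5} * (k+\frac{1}{2}) (k+\frac{7}{10}) / [(k+2) (k+1)] - poly over poly, x = -\frac{1}{5} from leading terms; C = 1 at k = 0.


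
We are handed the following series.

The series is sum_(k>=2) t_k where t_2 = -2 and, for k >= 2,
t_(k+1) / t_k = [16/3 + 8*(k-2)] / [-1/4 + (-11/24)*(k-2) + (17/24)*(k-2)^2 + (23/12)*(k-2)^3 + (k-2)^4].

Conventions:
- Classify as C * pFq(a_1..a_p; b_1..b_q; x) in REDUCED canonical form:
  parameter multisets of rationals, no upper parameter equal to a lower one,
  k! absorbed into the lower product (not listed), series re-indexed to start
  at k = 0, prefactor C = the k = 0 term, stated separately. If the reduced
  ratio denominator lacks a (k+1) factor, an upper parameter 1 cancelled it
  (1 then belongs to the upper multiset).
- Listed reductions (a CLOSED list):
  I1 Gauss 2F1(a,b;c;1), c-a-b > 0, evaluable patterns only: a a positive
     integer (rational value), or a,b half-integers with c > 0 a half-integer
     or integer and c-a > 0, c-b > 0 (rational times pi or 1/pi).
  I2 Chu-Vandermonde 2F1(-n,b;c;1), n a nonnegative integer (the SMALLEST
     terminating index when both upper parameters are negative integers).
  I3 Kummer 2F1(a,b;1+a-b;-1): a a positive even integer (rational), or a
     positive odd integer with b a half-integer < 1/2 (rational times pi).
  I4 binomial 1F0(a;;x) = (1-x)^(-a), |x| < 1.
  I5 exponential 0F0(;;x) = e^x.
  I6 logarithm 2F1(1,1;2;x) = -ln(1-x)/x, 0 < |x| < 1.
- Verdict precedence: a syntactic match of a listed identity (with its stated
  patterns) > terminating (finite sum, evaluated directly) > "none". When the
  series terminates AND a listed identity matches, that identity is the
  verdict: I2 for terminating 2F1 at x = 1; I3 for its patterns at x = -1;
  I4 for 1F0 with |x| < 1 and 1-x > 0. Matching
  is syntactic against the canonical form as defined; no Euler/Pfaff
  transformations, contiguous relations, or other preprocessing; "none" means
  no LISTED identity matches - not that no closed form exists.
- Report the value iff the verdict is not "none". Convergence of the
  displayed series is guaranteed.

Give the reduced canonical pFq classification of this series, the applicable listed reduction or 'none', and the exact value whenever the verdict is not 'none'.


Canonical form: C = -2 times 0F2 with upper {-}, lower {-1/2, 3/4}, x = 8. Verdict: none here - no I1-I6 shape fits x = 8 with lower {-1/2, 3/4}.

The tell: from the first term -2: the ratio is unreduced: k + 2/3 divides both sides (prefactor -2).
Adjacent-term ratio: r(k) = 8 * 1 / [(k-1/2) (k+3/4) (k+1)] - rational in k, leading ratio 8; with t_0 = -2, classification follows.


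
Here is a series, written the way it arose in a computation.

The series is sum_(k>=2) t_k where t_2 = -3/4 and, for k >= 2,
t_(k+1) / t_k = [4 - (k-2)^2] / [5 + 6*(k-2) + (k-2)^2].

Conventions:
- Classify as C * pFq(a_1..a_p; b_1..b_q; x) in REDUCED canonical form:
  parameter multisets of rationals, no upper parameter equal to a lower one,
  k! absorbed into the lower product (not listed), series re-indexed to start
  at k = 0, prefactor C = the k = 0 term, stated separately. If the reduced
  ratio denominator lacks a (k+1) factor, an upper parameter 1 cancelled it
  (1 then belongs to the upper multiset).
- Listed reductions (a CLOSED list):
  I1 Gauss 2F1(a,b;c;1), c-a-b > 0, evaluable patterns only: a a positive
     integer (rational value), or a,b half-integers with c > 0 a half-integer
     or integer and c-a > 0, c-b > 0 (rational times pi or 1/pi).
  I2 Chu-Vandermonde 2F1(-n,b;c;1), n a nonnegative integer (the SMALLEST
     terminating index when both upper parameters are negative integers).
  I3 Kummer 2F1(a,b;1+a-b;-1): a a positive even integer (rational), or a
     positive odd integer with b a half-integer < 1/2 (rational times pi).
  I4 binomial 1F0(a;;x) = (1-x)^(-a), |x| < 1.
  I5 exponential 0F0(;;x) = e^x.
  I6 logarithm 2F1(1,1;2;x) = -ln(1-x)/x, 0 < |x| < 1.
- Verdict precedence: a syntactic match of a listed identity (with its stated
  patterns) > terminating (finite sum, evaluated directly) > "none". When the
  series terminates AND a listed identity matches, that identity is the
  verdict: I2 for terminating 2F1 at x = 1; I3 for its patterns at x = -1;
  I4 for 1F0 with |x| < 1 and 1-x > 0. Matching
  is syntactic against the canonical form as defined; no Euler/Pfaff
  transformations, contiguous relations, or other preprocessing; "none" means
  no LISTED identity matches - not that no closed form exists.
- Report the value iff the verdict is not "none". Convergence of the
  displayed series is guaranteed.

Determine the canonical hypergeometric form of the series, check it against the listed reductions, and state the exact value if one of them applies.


Canonical form: C = -3/4 times 2F1 with upper {-2, 2}, lower {5}, x = -1. Verdict: this is Kummer's theorem (I3) (x = -1; c = 5 equals 1+a-b for upper {-2, 2}: listed pattern). Hence: -3/2.

Key observation: with t_0 = -3/4, roots of the ratio polynomials (C = -3/4, x = -1) are the negated parameters.
Ratio: r(k) = (-1) * (k-2) (k+2) / [(k+5) (k+1)] ; factor over Q: parameters, x = (-1), and C = -3/4.


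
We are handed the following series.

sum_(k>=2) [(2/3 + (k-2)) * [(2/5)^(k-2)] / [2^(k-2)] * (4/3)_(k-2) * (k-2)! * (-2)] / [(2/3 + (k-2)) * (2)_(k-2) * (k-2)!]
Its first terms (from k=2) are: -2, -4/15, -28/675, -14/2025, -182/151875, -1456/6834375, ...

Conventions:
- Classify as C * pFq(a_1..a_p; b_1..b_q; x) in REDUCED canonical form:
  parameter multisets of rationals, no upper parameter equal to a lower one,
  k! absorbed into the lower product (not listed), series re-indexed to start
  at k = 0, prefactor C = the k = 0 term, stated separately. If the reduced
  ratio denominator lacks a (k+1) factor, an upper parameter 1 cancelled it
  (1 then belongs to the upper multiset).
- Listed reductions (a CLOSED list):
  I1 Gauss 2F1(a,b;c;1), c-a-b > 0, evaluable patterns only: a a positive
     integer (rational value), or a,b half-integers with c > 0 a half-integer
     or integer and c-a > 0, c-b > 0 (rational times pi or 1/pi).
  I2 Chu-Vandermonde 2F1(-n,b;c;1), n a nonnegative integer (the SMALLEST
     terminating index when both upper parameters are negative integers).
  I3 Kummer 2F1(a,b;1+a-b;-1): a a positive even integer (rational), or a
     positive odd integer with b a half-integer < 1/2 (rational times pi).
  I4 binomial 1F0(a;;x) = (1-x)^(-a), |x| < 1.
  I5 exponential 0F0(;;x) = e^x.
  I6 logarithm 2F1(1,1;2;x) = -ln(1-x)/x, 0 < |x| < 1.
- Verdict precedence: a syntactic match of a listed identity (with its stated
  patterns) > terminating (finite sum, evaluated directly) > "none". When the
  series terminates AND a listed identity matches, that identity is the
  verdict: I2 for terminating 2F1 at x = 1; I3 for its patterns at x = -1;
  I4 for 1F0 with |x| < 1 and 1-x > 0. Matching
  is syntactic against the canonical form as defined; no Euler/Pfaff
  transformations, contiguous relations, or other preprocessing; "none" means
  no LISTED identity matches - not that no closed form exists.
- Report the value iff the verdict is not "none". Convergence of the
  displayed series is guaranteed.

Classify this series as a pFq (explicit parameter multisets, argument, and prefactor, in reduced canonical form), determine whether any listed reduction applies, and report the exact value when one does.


Classification (C = -2): 2F1 with upper {1, 4/3}, lower {2}, argument x = 1/5. Verdict: none. Every listed pattern misses the 2F1 form at 1/5, upper {1, 4/3}.

Key observation: t_0 = -2 here, and the two k-th powers (C = -2) combine into one argument.
Consecutive-term ratio: r(k) = (1/5) * (k+1) (k+4/3) / [(k+2) (k+1)] - rational in k, leading ratio (1/5); with t_0 = -2, classification follows.


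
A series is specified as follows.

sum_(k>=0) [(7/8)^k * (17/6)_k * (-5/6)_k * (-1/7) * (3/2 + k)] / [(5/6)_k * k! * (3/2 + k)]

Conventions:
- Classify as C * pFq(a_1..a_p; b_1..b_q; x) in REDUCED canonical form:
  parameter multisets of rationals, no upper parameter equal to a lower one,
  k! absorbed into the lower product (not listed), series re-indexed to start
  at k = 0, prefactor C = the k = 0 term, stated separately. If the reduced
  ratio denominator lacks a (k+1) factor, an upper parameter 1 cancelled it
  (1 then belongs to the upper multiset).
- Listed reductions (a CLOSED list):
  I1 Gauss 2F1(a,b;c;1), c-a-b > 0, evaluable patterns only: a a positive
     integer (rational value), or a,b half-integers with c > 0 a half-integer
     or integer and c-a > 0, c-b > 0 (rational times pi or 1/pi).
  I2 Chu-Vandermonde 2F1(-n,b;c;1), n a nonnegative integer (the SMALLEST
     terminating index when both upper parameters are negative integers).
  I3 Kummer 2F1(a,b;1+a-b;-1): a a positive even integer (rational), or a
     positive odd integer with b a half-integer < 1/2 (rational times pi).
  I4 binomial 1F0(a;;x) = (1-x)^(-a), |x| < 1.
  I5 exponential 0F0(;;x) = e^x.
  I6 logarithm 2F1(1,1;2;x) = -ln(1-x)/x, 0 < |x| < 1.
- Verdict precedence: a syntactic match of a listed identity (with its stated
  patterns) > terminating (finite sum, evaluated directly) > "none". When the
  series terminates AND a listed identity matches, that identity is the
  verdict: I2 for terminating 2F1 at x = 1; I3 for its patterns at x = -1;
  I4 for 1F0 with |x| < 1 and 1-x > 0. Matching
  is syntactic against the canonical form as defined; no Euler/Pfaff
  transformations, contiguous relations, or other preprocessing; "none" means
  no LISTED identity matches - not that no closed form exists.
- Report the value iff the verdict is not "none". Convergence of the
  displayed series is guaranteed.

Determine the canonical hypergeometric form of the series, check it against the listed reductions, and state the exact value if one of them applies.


Classification (C = -1/7): 2F1 with upper {-5/6, 17/6}, lower {5/6}, argument x = 7/8. Verdict: none - at argument 7/8 the multisets {-5/6, 17/6} ; {5/6} match no listed identity.

The tell: t_0 = -1/7 here, and the factor k + 3/2 cancels (top and bottom), leaving prefactor -1/7.
Step ratio: r(k) = (7/8) * (k-5/6) (k+17/6) / [(k+5/6) (k+1)] ; factor over Q: parameters, x = (7/8), and C = -1/7.


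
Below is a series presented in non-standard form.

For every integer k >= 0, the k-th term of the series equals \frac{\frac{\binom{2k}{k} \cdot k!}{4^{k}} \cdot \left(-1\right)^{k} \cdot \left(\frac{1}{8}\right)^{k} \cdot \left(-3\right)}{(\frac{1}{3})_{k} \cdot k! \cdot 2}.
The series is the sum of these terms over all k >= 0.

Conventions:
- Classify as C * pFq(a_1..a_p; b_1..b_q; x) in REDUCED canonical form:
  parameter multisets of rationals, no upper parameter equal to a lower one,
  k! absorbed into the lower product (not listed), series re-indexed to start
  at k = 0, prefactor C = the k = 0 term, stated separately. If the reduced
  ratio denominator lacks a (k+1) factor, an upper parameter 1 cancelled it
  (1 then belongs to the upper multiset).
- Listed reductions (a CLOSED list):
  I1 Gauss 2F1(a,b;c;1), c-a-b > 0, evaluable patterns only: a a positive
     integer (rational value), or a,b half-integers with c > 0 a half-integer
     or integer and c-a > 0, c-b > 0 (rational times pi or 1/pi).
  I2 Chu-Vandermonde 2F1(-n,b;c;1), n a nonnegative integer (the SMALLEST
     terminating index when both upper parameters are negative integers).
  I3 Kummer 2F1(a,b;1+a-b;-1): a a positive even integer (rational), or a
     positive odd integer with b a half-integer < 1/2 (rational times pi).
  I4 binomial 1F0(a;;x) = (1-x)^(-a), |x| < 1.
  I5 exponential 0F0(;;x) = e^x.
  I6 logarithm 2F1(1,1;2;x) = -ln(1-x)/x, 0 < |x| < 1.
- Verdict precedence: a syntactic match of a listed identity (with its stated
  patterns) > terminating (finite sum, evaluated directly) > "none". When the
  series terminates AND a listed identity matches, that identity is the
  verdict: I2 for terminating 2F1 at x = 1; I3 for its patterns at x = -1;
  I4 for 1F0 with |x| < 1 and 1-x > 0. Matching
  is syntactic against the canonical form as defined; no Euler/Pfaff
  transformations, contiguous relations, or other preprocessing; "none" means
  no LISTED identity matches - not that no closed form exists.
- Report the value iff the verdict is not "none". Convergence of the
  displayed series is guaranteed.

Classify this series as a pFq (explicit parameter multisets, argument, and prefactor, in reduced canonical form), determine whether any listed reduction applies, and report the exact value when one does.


The series (x = -\frac{1}{8}) is 1F1: upper {\frac{1}{2}}, lower {\frac{1}{3}}, prefactor -\frac{3}{2}. Verdict: none (x = -\frac{1}{8}): each listed identity misses the multisets {\frac{1}{2}} ; {\frac{1}{3}}.

Structural cue: t_0 = -\frac{3}{2} here, and the constant factors (prefactor -3/2) combine into one prefactor.
Term ratio: r(k) = -\frac{1}{8} * (k+\frac{1}{2}) / [(k+\frac{1}{3}) (k+1)] ; factor over Q: parameters, x = -\frac{1}{8}, and C = -\frac{3}{2}.


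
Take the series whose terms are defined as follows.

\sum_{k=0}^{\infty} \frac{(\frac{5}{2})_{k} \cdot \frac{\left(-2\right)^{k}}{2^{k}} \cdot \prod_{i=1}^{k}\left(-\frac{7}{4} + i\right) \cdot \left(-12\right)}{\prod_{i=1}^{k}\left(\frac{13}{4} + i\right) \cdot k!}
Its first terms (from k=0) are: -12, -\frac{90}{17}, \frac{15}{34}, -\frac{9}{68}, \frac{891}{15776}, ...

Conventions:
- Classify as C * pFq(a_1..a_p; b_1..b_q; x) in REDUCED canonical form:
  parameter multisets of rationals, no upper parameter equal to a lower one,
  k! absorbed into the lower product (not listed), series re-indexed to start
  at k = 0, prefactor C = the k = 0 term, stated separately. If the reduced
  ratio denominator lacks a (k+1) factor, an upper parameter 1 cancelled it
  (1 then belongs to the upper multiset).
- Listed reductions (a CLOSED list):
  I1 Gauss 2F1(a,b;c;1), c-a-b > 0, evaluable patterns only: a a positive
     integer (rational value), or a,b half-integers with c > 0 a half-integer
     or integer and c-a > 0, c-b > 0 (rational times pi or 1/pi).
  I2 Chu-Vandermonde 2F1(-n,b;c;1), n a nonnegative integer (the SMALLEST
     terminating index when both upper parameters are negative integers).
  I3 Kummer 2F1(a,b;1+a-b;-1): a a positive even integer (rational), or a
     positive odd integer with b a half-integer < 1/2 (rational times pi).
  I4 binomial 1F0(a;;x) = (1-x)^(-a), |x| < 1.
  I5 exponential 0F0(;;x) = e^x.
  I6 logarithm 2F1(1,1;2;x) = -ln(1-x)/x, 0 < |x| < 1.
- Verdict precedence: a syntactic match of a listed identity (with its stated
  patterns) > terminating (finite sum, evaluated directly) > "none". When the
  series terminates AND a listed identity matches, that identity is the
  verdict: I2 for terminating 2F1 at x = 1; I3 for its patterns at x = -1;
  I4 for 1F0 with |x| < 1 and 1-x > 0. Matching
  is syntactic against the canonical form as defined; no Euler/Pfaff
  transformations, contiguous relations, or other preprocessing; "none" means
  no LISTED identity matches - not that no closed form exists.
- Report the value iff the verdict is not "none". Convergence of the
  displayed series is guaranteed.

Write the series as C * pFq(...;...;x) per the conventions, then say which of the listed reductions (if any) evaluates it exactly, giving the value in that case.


The tell: with t_0 = -12, the two k-th powers (C = -12) combine into one argument.
Term ratio: r(k) = -1 * (k-\frac{3}{4}) (k+\frac{5}{2}) / [(k+\frac{17}{4}) (k+1)] ; factor over Q: parameters, x = -1, and C = -12.

x = -1 here; the reduced form reads 2F1, upper {-\frac{3}{4}, \frac{5}{2}}, lower {\frac{17}{4}}, C = -12. Verdict: none - this 2F1 at x = -1 matches no listed pattern, and upper {-\frac{3}{4}, \frac{5}{2}} holds no stopper.


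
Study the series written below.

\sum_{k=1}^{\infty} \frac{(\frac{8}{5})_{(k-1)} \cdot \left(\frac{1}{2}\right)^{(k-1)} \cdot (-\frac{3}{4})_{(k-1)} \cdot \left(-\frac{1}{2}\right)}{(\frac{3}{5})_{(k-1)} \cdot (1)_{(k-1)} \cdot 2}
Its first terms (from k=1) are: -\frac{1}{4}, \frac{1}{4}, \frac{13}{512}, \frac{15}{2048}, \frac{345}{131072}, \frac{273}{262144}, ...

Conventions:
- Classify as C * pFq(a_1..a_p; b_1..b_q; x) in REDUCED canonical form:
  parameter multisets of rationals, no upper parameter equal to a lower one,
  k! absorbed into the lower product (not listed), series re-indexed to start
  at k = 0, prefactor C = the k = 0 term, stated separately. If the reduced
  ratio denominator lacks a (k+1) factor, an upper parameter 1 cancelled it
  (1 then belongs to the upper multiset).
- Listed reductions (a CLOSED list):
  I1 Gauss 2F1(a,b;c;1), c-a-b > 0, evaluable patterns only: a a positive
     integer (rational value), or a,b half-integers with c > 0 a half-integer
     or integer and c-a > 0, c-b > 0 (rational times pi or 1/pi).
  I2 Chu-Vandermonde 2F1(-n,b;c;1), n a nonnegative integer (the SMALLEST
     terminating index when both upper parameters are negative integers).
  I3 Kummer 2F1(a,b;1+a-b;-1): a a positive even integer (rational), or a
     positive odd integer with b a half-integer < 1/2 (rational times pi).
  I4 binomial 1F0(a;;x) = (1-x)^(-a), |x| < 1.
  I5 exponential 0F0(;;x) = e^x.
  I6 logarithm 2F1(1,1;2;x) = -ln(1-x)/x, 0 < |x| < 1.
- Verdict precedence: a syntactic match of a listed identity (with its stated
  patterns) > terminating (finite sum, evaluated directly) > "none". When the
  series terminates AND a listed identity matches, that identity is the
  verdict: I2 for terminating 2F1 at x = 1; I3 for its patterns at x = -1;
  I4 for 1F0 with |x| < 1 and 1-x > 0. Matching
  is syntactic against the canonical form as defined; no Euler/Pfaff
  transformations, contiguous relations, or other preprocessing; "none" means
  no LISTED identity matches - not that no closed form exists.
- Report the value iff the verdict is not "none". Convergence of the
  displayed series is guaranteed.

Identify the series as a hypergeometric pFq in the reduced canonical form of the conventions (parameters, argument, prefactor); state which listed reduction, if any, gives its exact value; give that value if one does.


At argument \frac{1}{2}: a 2F1 with upper {-\frac{3}{4}, \frac{8}{5}}, lower {\frac{3}{5}}, scaled by C = -\frac{1}{4}. Verdict: none here - no I1-I6 shape fits x = \frac{1}{2} with lower {\frac{3}{5}}.

Key step: x = \frac{1}{2} and the constant factors (prefactor -1/4) combine into one prefactor.
Term ratio: r(k) = \frac{1}{2} * (k-\frac{3}{4}) (k+\frac{8}{5}) / [(k+\frac{3}{5}) (k+1)] - rational; roots negated = parameters, x = \frac{1}{2}, C = -\frac{1}{4}.
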